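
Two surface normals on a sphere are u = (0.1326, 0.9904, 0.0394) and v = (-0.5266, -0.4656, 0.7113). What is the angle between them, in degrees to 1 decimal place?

120.2°

u·v = -0.5029; |u| = 1.0000, |v| = 1.0000.
cos θ = (u·v)/(|u||v|) = -0.5029, so θ = 120.2°.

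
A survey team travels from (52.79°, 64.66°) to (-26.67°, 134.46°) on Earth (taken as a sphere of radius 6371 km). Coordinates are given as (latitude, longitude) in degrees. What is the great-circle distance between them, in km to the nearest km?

With latitudes φ₁ = 52.790°, φ₂ = -26.670° and longitude difference Δλ = 69.800°:
cos c = sin φ₁ sin φ₂ + cos φ₁ cos φ₂ cos Δλ = (0.7964)(-0.4489) + (0.6047)(0.8936)(0.3453) = -0.17088,
so c = arccos(-0.17088) = 1.74252 rad.
Distance = R·c = 6371 × 1.7425 ≈ 11102 km.

11102 km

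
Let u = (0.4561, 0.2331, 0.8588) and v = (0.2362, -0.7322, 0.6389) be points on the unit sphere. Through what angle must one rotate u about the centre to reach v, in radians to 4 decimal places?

1.0636 rad

u·v = 0.4857; |u| = 1.0000, |v| = 1.0001.
cos θ = (u·v)/(|u||v|) = 0.4857, so θ = 1.0636 rad.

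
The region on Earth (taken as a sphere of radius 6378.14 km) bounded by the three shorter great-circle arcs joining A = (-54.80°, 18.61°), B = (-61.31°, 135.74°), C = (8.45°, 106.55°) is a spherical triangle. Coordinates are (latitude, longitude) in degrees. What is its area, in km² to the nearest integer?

Side lengths (central angles): a = 1.2811, b = 1.6705, c = 0.9390 rad; semiperimeter s = 1.9453.
By l'Huilier's theorem, tan(E/4) = √[tan(s/2) tan((s−a)/2) tan((s−b)/2) tan((s−c)/2)], giving spherical excess E = 0.7751 rad.
Area = E·R² = 0.7751 × (6378.14)² ≈ 31533431 km².

31533431 km²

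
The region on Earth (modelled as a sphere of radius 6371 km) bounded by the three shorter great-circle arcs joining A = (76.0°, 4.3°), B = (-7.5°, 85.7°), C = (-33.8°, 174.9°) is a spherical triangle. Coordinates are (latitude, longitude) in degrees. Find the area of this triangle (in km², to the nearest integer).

Side lengths (central angles): a = 1.4866, b = 2.4011, c = 1.6617 rad; semiperimeter s = 2.7747.
By l'Huilier's theorem, tan(E/4) = √[tan(s/2) tan((s−a)/2) tan((s−b)/2) tan((s−c)/2)], giving spherical excess E = 2.4153 rad.
Area = E·R² = 2.4153 × (6371)² ≈ 98037442 km².

98037442 km²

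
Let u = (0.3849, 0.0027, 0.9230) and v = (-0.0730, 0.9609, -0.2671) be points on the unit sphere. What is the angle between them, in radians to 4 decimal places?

1.8463 rad

u·v = -0.2720; |u| = 1.0000, |v| = 1.0000.
cos θ = (u·v)/(|u||v|) = -0.2720, so θ = 1.8463 rad.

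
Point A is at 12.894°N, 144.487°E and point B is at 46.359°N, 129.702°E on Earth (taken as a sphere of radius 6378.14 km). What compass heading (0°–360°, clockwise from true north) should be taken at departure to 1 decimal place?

With φ₁ = 0.2250, φ₂ = 0.8091, Δλ = -0.2580 rad, the forward-azimuth formula gives
θ = atan2( sin Δλ cos φ₂ , cos φ₁ sin φ₂ − sin φ₁ cos φ₂ cos Δλ ) = atan2(-0.1761, 0.5565) = -17.56°.
Adding 360° brings this into [0°, 360°): 342.4°.

342.4°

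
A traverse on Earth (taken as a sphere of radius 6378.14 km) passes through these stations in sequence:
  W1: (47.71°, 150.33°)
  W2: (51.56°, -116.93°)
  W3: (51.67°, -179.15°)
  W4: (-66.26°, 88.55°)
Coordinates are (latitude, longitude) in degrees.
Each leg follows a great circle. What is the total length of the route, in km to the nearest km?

25619 km

Leg W1→W2: central angle 0.9771 rad, distance 6232.2 km.
Leg W2→W3: central angle 0.6532 rad, distance 4166.3 km.
Leg W3→W4: central angle 2.3863 rad, distance 15220.4 km.
Total: 6232.2 + 4166.3 + 15220.4 ≈ 25619 km.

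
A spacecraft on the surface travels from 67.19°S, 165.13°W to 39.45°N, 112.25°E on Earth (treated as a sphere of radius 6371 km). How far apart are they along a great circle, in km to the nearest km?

13697 km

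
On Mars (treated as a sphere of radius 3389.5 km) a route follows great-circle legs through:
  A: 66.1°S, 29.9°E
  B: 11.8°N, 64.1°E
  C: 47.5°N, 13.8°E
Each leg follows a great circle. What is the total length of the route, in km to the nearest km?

8100 km

Leg A→B: central angle 1.4293 rad, distance 4844.6 km.
Leg B→C: central angle 0.9604 rad, distance 3255.3 km.
Total: 4844.6 + 3255.3 ≈ 8100 km.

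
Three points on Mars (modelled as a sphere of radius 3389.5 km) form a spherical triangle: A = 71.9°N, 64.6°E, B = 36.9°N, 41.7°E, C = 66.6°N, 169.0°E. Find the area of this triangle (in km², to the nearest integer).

609993 km²

Side lengths (central angles): a = 1.2040, b = 0.5705, c = 0.6442 rad; semiperimeter s = 1.2094.
By l'Huilier's theorem, tan(E/4) = √[tan(s/2) tan((s−a)/2) tan((s−b)/2) tan((s−c)/2)], giving spherical excess E = 0.0531 rad.
Area = E·R² = 0.0531 × (3389.5)² ≈ 609993 km².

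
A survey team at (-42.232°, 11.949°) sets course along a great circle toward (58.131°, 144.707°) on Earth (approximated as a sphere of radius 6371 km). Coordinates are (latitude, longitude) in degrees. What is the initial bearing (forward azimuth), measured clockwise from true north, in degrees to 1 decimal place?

With φ₁ = -0.7371, φ₂ = 1.0146, Δλ = 2.3171 rad, the forward-azimuth formula gives
θ = atan2( sin Δλ cos φ₂ , cos φ₁ sin φ₂ − sin φ₁ cos φ₂ cos Δλ ) = atan2(0.3877, 0.3879) = 44.98°.
So the initial bearing is 45.0°.

45.0°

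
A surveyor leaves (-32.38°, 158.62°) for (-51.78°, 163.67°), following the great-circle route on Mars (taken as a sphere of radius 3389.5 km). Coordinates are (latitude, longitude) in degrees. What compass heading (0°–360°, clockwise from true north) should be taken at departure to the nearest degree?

171°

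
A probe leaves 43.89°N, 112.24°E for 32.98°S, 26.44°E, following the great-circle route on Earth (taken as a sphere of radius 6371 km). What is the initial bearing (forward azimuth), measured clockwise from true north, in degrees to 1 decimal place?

With φ₁ = 0.7660, φ₂ = -0.5756, Δλ = -1.4975 rad, the forward-azimuth formula gives
θ = atan2( sin Δλ cos φ₂ , cos φ₁ sin φ₂ − sin φ₁ cos φ₂ cos Δλ ) = atan2(-0.8366, -0.4349) = -117.47°.
Adding 360° brings this into [0°, 360°): 242.5°.

242.5°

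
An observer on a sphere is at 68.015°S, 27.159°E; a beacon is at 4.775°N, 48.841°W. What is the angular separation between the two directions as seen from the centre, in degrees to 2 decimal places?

Let φ₁ = -1.1871 rad, φ₂ = 0.0833 rad, and Δλ = -1.3265 rad.
Haversine: a = sin²(Δφ/2) + cos φ₁ cos φ₂ sin²(Δλ/2) = 0.3521 + (0.3744)(0.9965)(0.3790) = 0.49347.
Central angle c = 2·arcsin(√a) = 1.55773 rad.
So the angular separation is 89.25°.

89.25°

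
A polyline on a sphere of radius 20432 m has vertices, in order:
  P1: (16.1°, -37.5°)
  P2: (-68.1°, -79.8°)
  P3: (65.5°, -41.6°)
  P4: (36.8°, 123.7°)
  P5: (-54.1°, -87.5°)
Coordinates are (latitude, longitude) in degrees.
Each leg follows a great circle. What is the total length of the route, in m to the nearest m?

Leg P1→P2: central angle 1.5630 rad, distance 31936.1 m.
Leg P2→P3: central angle 2.3786 rad, distance 48598.7 m.
Leg P3→P4: central angle 1.3450 rad, distance 27480.7 m.
Leg P4→P5: central angle 2.6613 rad, distance 54375.3 m.
Total: 31936.1 + 48598.7 + 27480.7 + 54375.3 ≈ 162391 m.

162391 m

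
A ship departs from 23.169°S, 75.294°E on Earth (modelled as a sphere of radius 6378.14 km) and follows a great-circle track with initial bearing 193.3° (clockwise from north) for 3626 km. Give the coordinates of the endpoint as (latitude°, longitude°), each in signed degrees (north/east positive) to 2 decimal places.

Angular distance δ = d/R = 3626/6378.14 = 0.56850 rad; initial bearing θ = 3.3737 rad.
sin φ₂ = sin φ₁ cos δ + cos φ₁ sin δ cos θ = (-0.3934)(0.8427) + (0.9193)(0.5384)(-0.9732) = -0.8132, so φ₂ = -54.41°.
Δλ = atan2(sin θ sin δ cos φ₁, cos δ − sin φ₁ sin φ₂) = atan2(-0.1139, 0.5227) = -12.288°.
λ₂ = 75.294° − 12.288° = 63.01°.

-54.41°, 63.01°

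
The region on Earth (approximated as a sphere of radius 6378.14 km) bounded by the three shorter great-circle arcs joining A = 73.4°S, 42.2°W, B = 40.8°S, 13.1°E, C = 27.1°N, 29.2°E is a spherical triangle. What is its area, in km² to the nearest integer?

2770915 km²

Side lengths (central angles): a = 1.2134, b = 1.9342, c = 0.7238 rad; semiperimeter s = 1.9357.
By l'Huilier's theorem, tan(E/4) = √[tan(s/2) tan((s−a)/2) tan((s−b)/2) tan((s−c)/2)], giving spherical excess E = 0.0681 rad.
Area = E·R² = 0.0681 × (6378.14)² ≈ 2770915 km².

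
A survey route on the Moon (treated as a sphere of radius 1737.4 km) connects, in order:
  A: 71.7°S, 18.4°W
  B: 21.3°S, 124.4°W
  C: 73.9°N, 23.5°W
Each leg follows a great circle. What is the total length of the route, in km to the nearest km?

Leg A→B: central angle 1.3034 rad, distance 2264.5 km.
Leg B→C: central angle 1.9800 rad, distance 3440.0 km.
Total: 2264.5 + 3440.0 ≈ 5705 km.

5705 km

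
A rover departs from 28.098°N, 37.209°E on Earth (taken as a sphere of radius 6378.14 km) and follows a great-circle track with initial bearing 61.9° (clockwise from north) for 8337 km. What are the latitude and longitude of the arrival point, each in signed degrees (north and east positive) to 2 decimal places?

Angular distance δ = d/R = 8337/6378.14 = 1.30712 rad; initial bearing θ = 1.0804 rad.
sin φ₂ = sin φ₁ cos δ + cos φ₁ sin δ cos θ = (0.4710)(0.2606) + (0.8821)(0.9654)(0.4710) = 0.5239, so φ₂ = 31.59°.
Δλ = atan2(sin θ sin δ cos φ₁, cos δ − sin φ₁ sin φ₂) = atan2(0.7513, 0.0139) = 88.941°.
λ₂ = 37.209° + 88.941° = 126.15°.

31.59°, 126.15°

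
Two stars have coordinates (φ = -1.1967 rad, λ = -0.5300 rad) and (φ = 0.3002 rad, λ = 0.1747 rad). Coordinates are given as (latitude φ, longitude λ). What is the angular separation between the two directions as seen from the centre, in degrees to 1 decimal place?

In radians: φ₁ = -1.1967, φ₂ = 0.3002, Δλ = 40.376° = 0.7047 rad.
cos c = sin φ₁ sin φ₂ + cos φ₁ cos φ₂ cos Δλ = (-0.9308)(0.2957) + (0.3654)(0.9553)(0.7618) = -0.00932,
so c = arccos(-0.00932) = 1.58012 rad.
So the angular separation is 90.5°.

90.5°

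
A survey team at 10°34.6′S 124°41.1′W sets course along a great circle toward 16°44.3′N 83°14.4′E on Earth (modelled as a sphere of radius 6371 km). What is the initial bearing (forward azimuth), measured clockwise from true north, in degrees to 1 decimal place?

285.9°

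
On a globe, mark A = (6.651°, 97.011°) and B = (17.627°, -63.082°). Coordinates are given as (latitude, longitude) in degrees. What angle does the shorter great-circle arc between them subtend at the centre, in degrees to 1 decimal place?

With latitudes φ₁ = 6.651°, φ₂ = 17.627° and longitude difference Δλ = -160.093°:
Haversine: a = sin²(Δφ/2) + cos φ₁ cos φ₂ sin²(Δλ/2) = 0.0091 + (0.9933)(0.9530)(0.9701) = 0.92750.
Central angle c = 2·arcsin(√a) = 2.59634 rad.
So the angular separation is 148.8°.

148.8°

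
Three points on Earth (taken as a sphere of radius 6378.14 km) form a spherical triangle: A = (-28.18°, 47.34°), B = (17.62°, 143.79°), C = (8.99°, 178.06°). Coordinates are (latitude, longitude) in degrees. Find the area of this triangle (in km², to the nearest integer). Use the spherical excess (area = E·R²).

26505595 km²

Side lengths (central angles): a = 0.6002, b = 2.2676, c = 1.8104 rad; semiperimeter s = 2.3391.
By l'Huilier's theorem, tan(E/4) = √[tan(s/2) tan((s−a)/2) tan((s−b)/2) tan((s−c)/2)], giving spherical excess E = 0.6516 rad.
Area = E·R² = 0.6516 × (6378.14)² ≈ 26505595 km².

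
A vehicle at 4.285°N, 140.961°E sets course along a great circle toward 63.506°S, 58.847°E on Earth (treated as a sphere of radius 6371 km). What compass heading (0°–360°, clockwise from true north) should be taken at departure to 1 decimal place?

206.2°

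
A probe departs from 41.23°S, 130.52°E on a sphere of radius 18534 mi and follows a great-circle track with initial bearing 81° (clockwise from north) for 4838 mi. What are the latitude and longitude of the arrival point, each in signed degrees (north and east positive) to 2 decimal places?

Angular distance δ = d/R = 4838/18534 = 0.26103 rad; initial bearing θ = 1.4137 rad.
sin φ₂ = sin φ₁ cos δ + cos φ₁ sin δ cos θ = (-0.6591)(0.9661) + (0.7521)(0.2581)(0.1564) = -0.6064, so φ₂ = -37.33°.
Δλ = atan2(sin θ sin δ cos φ₁, cos δ − sin φ₁ sin φ₂) = atan2(0.1917, 0.5665) = 18.697°.
λ₂ = 130.520° + 18.697° = 149.22°.

-37.33°, 149.22°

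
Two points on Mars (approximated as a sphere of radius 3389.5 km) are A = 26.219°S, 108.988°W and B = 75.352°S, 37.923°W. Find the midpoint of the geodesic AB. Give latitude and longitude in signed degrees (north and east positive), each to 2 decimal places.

-54.43°, -95.26°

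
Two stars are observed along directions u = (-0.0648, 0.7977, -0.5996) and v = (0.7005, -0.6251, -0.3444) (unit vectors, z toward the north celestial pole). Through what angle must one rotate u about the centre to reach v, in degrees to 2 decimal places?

u·v = -0.3375; |u| = 1.0000, |v| = 1.0000.
cos θ = (u·v)/(|u||v|) = -0.3375, so θ = 109.73°.

109.73°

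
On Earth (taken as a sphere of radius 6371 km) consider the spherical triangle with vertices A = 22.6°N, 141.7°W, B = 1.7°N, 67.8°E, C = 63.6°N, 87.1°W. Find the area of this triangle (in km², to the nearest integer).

70484573 km²

Side lengths (central angles): a = 1.9562, b = 0.9496, c = 2.4845 rad; semiperimeter s = 2.6951.
By l'Huilier's theorem, tan(E/4) = √[tan(s/2) tan((s−a)/2) tan((s−b)/2) tan((s−c)/2)], giving spherical excess E = 1.7365 rad.
Area = E·R² = 1.7365 × (6371)² ≈ 70484573 km².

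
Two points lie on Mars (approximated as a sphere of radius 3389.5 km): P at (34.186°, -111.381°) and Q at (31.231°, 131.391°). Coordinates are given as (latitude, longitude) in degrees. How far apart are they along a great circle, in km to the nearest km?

5434 km

In radians: φ₁ = 0.5967, φ₂ = 0.5451, Δλ = -117.228° = -2.0460 rad.
cos c = sin φ₁ sin φ₂ + cos φ₁ cos φ₂ cos Δλ = (0.5619)(0.5185) + (0.8272)(0.8551)(-0.4575) = -0.03230,
so c = arccos(-0.03230) = 1.60310 rad.
Distance = R·c = 3389.5 × 1.6031 ≈ 5434 km.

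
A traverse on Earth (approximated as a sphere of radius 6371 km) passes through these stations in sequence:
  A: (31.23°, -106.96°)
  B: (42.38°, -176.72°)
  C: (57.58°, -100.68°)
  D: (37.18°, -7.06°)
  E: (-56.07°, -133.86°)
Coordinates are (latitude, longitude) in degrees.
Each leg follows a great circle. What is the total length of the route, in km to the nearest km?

33916 km

Leg A→B: central angle 0.9667 rad, distance 6159.0 km.
Leg B→C: central angle 0.8439 rad, distance 5376.7 km.
Leg C→D: central angle 1.0665 rad, distance 6794.9 km.
Leg D→E: central angle 2.4462 rad, distance 15584.9 km.
Total: 6159.0 + 5376.7 + 6794.9 + 15584.9 ≈ 33916 km.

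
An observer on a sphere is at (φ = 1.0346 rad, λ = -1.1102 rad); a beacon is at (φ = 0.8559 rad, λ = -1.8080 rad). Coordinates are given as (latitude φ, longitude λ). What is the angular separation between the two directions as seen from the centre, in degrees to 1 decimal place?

25.1°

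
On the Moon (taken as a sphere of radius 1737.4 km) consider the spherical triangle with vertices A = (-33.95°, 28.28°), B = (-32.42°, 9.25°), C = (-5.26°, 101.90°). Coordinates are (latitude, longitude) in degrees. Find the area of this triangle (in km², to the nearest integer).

61897 km²

Side lengths (central angles): a = 1.5605, b = 1.2827, c = 0.2788 rad; semiperimeter s = 1.5610.
By l'Huilier's theorem, tan(E/4) = √[tan(s/2) tan((s−a)/2) tan((s−b)/2) tan((s−c)/2)], giving spherical excess E = 0.0205 rad.
Area = E·R² = 0.0205 × (1737.4)² ≈ 61897 km².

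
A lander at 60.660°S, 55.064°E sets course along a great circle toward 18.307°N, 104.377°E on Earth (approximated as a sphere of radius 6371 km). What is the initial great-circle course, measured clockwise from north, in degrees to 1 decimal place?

With φ₁ = -1.0587, φ₂ = 0.3195, Δλ = 0.8607 rad, the forward-azimuth formula gives
θ = atan2( sin Δλ cos φ₂ , cos φ₁ sin φ₂ − sin φ₁ cos φ₂ cos Δλ ) = atan2(0.7199, 0.6934) = 46.07°.
So the initial bearing is 46.1°.

46.1°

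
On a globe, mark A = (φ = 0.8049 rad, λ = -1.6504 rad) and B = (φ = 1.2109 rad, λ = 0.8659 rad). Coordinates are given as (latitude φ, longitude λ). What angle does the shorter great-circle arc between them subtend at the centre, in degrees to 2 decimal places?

With latitudes φ₁ = 46.117°, φ₂ = 69.379° and longitude difference Δλ = 144.173°:
Haversine: a = sin²(Δφ/2) + cos φ₁ cos φ₂ sin²(Δλ/2) = 0.0406 + (0.6932)(0.3522)(0.9054) = 0.26167.
Central angle c = 2·arcsin(√a) = 1.07395 rad.
So the angular separation is 61.53°.

61.53°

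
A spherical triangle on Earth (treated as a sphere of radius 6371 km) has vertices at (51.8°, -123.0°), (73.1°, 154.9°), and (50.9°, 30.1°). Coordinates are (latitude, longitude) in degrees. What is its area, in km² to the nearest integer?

12793210 km²

Side lengths (central angles): a = 0.8790, b = 1.3057, c = 0.6815 rad; semiperimeter s = 1.4331.
By l'Huilier's theorem, tan(E/4) = √[tan(s/2) tan((s−a)/2) tan((s−b)/2) tan((s−c)/2)], giving spherical excess E = 0.3152 rad.
Area = E·R² = 0.3152 × (6371)² ≈ 12793210 km².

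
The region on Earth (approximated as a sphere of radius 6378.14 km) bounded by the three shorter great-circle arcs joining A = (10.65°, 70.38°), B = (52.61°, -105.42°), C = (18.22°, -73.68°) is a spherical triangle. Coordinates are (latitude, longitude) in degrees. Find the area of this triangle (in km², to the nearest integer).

55202798 km²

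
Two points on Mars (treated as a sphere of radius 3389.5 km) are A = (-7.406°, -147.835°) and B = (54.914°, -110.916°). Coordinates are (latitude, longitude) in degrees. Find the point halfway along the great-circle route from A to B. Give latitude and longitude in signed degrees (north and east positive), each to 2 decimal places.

24.80°, -134.45°

Central angle δ = 1.2130 rad. Interpolating on the sphere with fraction f = 0.5:
P = [sin((1−f)δ)·A + sin(fδ)·B] / sin δ = 0.6085·A + 0.6085·B in Cartesian coordinates,
giving P = (-0.6357, -0.6480, 0.4195), i.e. latitude 24.80°, longitude -134.45°.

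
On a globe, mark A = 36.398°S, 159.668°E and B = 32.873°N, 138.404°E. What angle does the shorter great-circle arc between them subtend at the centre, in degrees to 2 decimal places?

72.07°

Let φ₁ = -0.6353 rad, φ₂ = 0.5737 rad, and Δλ = -0.3711 rad.
Haversine: a = sin²(Δφ/2) + cos φ₁ cos φ₂ sin²(Δλ/2) = 0.3230 + (0.8049)(0.8399)(0.0340) = 0.34604.
Central angle c = 2·arcsin(√a) = 1.25779 rad.
So the angular separation is 72.07°.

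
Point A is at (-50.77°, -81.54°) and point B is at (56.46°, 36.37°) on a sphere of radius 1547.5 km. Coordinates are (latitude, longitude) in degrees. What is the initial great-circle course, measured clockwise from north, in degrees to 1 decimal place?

Δλ = 117.910° = 2.0579 rad.
y = sin Δλ · cos φ₂ = (0.8837)(0.5525) = 0.4883
x = cos φ₁ sin φ₂ − sin φ₁ cos φ₂ cos Δλ = (0.6324)(0.8335) − (-0.7746)(0.5525)(-0.4681) = 0.3268
θ = atan2(y, x) = 56.20°, so the bearing is 56.2°.

56.2°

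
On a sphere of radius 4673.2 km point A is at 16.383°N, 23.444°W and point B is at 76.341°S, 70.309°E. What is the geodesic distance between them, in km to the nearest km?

8710 km

With latitudes φ₁ = 16.383°, φ₂ = -76.341° and longitude difference Δλ = 93.753°:
cos c = sin φ₁ sin φ₂ + cos φ₁ cos φ₂ cos Δλ = (0.2821)(-0.9717) + (0.9594)(0.2361)(-0.0655) = -0.28891,
so c = arccos(-0.28891) = 1.86388 rad.
Distance = R·c = 4673.2 × 1.8639 ≈ 8710 km.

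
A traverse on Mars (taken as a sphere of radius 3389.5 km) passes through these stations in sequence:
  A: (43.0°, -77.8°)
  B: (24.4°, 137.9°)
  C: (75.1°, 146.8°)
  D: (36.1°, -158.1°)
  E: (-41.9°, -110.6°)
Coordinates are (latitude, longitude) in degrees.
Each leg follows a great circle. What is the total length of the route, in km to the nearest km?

17256 km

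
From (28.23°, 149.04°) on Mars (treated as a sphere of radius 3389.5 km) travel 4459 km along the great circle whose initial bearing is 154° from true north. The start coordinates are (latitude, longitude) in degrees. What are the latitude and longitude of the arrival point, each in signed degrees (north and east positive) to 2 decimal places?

-40.30°, -177.17°

Angular distance δ = d/R = 4459/3389.5 = 1.31553 rad; initial bearing θ = 2.6878 rad.
sin φ₂ = sin φ₁ cos δ + cos φ₁ sin δ cos θ = (0.4730)(0.2525) + (0.8811)(0.9676)(-0.8988) = -0.6468, so φ₂ = -40.30°.
Δλ = atan2(sin θ sin δ cos φ₁, cos δ − sin φ₁ sin φ₂) = atan2(0.3737, 0.5584) = 33.791°.
λ₂ = 149.040° + 33.791° = 182.83° → -177.17° after wrapping to (−180°, 180°].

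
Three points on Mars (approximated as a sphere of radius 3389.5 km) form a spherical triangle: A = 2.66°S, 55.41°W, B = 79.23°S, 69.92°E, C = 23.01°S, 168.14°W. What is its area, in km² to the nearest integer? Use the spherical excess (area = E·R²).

Side lengths (central angles): a = 1.2734, b = 1.9147, c = 1.6332 rad; semiperimeter s = 2.4106.
By l'Huilier's theorem, tan(E/4) = √[tan(s/2) tan((s−a)/2) tan((s−b)/2) tan((s−c)/2)], giving spherical excess E = 1.5773 rad.
Area = E·R² = 1.5773 × (3389.5)² ≈ 18121580 km².

18121580 km²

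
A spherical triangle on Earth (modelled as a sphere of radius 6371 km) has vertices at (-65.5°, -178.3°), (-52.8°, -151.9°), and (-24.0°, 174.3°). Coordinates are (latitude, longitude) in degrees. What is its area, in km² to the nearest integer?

Side lengths (central angles): a = 0.6714, b = 0.7291, c = 0.3195 rad; semiperimeter s = 0.8600.
By l'Huilier's theorem, tan(E/4) = √[tan(s/2) tan((s−a)/2) tan((s−b)/2) tan((s−c)/2)], giving spherical excess E = 0.1122 rad.
Area = E·R² = 0.1122 × (6371)² ≈ 4555459 km².

4555459 km²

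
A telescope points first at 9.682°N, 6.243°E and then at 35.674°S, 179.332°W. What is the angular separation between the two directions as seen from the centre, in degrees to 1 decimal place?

153.5°

With latitudes φ₁ = 9.682°, φ₂ = -35.674° and longitude difference Δλ = 174.425°:
cos c = sin φ₁ sin φ₂ + cos φ₁ cos φ₂ cos Δλ = (0.1682)(-0.5832) + (0.9858)(0.8123)(-0.9953) = -0.89507,
so c = arccos(-0.89507) = 2.67938 rad.
So the angular separation is 153.5°.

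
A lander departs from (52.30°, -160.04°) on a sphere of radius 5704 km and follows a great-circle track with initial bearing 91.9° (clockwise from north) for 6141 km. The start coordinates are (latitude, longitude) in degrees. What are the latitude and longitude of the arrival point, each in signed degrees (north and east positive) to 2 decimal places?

20.94°, -89.63°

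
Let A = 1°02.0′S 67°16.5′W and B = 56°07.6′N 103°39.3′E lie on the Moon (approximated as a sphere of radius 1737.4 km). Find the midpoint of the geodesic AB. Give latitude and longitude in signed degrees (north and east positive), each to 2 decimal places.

60.58°, -56.21°

The central angle between A and B is δ = 2.1716 rad.
With f = 0.5, the slerp weights are sin((1−f)δ)/sin δ = 1.0724 and sin(fδ)/sin δ = 1.0724.
Weighted sum of the unit vectors: (1.0724)·(0.3862,-0.9222,-0.0180) + (1.0724)·(-0.1316,0.5416,0.8303) = (0.2731, -0.4082, 0.8711).
Converting back: φ = atan2(z, √(x²+y²)) = 60.58°, λ = atan2(y, x) = -56.21°.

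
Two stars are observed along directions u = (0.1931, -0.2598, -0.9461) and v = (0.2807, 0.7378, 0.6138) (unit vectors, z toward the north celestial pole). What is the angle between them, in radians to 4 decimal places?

u·v = -0.7182; |u| = 0.9999, |v| = 0.9999.
cos θ = (u·v)/(|u||v|) = -0.7183, so θ = 2.3721 rad.

2.3721 rad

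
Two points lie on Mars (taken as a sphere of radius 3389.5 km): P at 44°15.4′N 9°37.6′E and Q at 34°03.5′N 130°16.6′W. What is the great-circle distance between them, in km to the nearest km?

5538 km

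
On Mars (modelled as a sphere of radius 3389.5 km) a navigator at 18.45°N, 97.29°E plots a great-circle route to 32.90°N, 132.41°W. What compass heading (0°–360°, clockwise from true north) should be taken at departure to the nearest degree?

With φ₁ = 0.3220, φ₂ = 0.5742, Δλ = 2.2742 rad, the forward-azimuth formula gives
θ = atan2( sin Δλ cos φ₂ , cos φ₁ sin φ₂ − sin φ₁ cos φ₂ cos Δλ ) = atan2(0.6404, 0.6871) = 42.98°.
So the initial bearing is 43°.

43°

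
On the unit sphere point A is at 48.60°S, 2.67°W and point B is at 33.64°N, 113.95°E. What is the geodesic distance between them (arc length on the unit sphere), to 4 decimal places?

2.2946

In radians: φ₁ = -0.8482, φ₂ = 0.5871, Δλ = 116.620° = 2.0354 rad.
cos c = sin φ₁ sin φ₂ + cos φ₁ cos φ₂ cos Δλ = (-0.7501)(0.5540) + (0.6613)(0.8325)(-0.4481) = -0.66223,
so c = arccos(-0.66223) = 2.29459 rad.
On the unit sphere the arc length equals the central angle: 2.2946.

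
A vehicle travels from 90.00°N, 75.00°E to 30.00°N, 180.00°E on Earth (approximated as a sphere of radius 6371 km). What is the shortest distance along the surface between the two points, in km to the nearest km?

With latitudes φ₁ = 90.000°, φ₂ = 30.000° and longitude difference Δλ = 105.000°:
cos c = sin φ₁ sin φ₂ + cos φ₁ cos φ₂ cos Δλ = (1.0000)(0.5000) + (0.0000)(0.8660)(-0.2588) = 0.50000,
so c = arccos(0.50000) = 1.04720 rad.
Distance = R·c = 6371 × 1.0472 ≈ 6672 km.

6672 km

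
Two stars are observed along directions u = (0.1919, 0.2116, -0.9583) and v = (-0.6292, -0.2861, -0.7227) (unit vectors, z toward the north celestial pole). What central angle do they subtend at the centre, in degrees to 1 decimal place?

59.3°

u·v = 0.5113; |u| = 1.0000, |v| = 1.0000.
cos θ = (u·v)/(|u||v|) = 0.5113, so θ = 59.3°.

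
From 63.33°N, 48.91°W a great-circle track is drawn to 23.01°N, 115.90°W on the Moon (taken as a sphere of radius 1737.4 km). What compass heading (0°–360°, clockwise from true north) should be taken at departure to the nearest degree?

260°

Δλ = -66.990° = -1.1692 rad.
y = sin Δλ · cos φ₂ = (-0.9204)(0.9204) = -0.8472
x = cos φ₁ sin φ₂ − sin φ₁ cos φ₂ cos Δλ = (0.4489)(0.3909) − (0.8936)(0.9204)(0.3909) = -0.1461
θ = atan2(y, x) = -99.78°; adding 360° gives 260°.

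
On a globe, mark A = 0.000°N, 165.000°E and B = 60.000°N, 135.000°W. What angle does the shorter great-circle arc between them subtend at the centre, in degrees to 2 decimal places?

With latitudes φ₁ = 0.000°, φ₂ = 60.000° and longitude difference Δλ = 60.000°:
cos c = sin φ₁ sin φ₂ + cos φ₁ cos φ₂ cos Δλ = (0.0000)(0.8660) + (1.0000)(0.5000)(0.5000) = 0.25000,
so c = arccos(0.25000) = 1.31812 rad.
So the angular separation is 75.52°.

75.52°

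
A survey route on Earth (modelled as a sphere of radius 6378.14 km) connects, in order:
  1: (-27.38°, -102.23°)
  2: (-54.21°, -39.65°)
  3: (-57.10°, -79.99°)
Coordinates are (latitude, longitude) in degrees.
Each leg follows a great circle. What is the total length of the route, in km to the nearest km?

8333 km

Leg 1→2: central angle 0.9120 rad, distance 5816.7 km.
Leg 2→3: central angle 0.3945 rad, distance 2516.1 km.
Total: 5816.7 + 2516.1 ≈ 8333 km.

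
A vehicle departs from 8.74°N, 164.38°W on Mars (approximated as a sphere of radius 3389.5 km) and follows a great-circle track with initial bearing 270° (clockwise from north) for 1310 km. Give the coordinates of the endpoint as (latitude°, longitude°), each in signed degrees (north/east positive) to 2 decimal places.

8.09°, 173.24°

Angular distance δ = d/R = 1310/3389.5 = 0.38649 rad; initial bearing θ = 4.7124 rad.
sin φ₂ = sin φ₁ cos δ + cos φ₁ sin δ cos θ = (0.1520)(0.9262) + (0.9884)(0.3769)(-0.0000) = 0.1407, so φ₂ = 8.09°.
Δλ = atan2(sin θ sin δ cos φ₁, cos δ − sin φ₁ sin φ₂) = atan2(-0.3726, 0.9049) = -22.379°.
λ₂ = -164.380° − 22.379° = -186.76° → 173.24° after wrapping to (−180°, 180°].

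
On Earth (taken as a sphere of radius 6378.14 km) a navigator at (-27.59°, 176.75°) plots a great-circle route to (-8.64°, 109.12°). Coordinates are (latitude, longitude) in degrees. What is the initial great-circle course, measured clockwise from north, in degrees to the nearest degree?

273°

Δλ = -67.630° = -1.1804 rad.
y = sin Δλ · cos φ₂ = (-0.9247)(0.9887) = -0.9143
x = cos φ₁ sin φ₂ − sin φ₁ cos φ₂ cos Δλ = (0.8863)(-0.1502) − (-0.4631)(0.9887)(0.3806) = 0.0411
θ = atan2(y, x) = -87.42°; adding 360° gives 273°.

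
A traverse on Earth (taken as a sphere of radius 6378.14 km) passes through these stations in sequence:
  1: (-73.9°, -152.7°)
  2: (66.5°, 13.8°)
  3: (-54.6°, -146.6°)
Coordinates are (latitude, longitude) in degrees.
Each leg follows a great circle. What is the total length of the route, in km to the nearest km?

Leg 1→2: central angle 2.9906 rad, distance 19074.2 km.
Leg 2→3: central angle 2.8767 rad, distance 18348.1 km.
Total: 19074.2 + 18348.1 ≈ 37422 km.

37422 km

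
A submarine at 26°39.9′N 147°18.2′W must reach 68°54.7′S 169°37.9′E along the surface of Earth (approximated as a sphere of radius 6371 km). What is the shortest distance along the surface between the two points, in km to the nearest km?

11185 km

In radians: φ₁ = 0.4654, φ₂ = -1.2027, Δλ = -43.065° = -0.7516 rad.
cos c = sin φ₁ sin φ₂ + cos φ₁ cos φ₂ cos Δλ = (0.4488)(-0.9330) + (0.8936)(0.3598)(0.7306) = -0.18381,
so c = arccos(-0.18381) = 1.75565 rad.
Distance = R·c = 6371 × 1.7557 ≈ 11185 km.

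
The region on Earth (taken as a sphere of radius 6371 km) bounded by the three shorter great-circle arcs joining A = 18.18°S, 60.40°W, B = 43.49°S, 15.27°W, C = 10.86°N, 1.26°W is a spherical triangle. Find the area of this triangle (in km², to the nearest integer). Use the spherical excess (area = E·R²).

17559820 km²

Side lengths (central angles): a = 0.9744, b = 1.1375, c = 0.7940 rad; semiperimeter s = 1.4530.
By l'Huilier's theorem, tan(E/4) = √[tan(s/2) tan((s−a)/2) tan((s−b)/2) tan((s−c)/2)], giving spherical excess E = 0.4326 rad.
Area = E·R² = 0.4326 × (6371)² ≈ 17559820 km².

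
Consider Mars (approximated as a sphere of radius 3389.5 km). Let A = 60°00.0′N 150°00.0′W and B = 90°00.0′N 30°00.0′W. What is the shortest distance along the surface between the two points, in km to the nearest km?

1775 km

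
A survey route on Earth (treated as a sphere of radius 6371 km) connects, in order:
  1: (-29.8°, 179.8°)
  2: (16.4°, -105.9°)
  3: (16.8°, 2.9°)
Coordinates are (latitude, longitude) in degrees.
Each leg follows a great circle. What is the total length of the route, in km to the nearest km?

Leg 1→2: central angle 1.4857 rad, distance 9465.7 km.
Leg 2→3: central angle 1.7868 rad, distance 11383.9 km.
Total: 9465.7 + 11383.9 ≈ 20850 km.

20850 km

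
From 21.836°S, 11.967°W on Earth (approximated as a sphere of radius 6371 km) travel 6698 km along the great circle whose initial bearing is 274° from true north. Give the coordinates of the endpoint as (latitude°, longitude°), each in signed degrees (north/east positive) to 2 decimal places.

-7.38°, -72.80°

Angular distance δ = d/R = 6698/6371 = 1.05133 rad; initial bearing θ = 4.7822 rad.
sin φ₂ = sin φ₁ cos δ + cos φ₁ sin δ cos θ = (-0.3720)(0.4964) + (0.9283)(0.8681)(0.0698) = -0.1284, so φ₂ = -7.38°.
Δλ = atan2(sin θ sin δ cos φ₁, cos δ − sin φ₁ sin φ₂) = atan2(-0.8038, 0.4486) = -60.833°.
λ₂ = -11.967° − 60.833° = -72.80°.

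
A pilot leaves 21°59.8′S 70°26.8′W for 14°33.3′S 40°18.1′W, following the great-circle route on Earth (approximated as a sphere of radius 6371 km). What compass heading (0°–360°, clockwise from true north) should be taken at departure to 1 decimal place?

Δλ = 30.145° = 0.5261 rad.
y = sin Δλ · cos φ₂ = (0.5022)(0.9679) = 0.4861
x = cos φ₁ sin φ₂ − sin φ₁ cos φ₂ cos Δλ = (0.9272)(-0.2513) − (-0.3746)(0.9679)(0.8648) = 0.0805
θ = atan2(y, x) = 80.60°, so the bearing is 80.6°.

80.6°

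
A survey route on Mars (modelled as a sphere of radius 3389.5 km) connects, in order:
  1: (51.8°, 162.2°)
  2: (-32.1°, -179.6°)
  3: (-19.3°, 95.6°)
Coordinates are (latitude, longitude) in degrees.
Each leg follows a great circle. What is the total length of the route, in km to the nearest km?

9527 km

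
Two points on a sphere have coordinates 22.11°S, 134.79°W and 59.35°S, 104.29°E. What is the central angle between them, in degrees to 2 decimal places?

With latitudes φ₁ = -22.110°, φ₂ = -59.350° and longitude difference Δλ = -120.920°:
Haversine: a = sin²(Δφ/2) + cos φ₁ cos φ₂ sin²(Δλ/2) = 0.1019 + (0.9265)(0.5098)(0.7569) = 0.45944.
Central angle c = 2·arcsin(√a) = 1.48959 rad.
So the angular separation is 85.35°.

85.35°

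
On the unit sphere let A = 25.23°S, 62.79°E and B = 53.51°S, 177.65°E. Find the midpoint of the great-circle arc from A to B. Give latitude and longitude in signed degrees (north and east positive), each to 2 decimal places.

The central angle between A and B is δ = 1.4540 rad.
With f = 0.5, the slerp weights are sin((1−f)δ)/sin δ = 0.6692 and sin(fδ)/sin δ = 0.6692.
Weighted sum of the unit vectors: (0.6692)·(0.4136,0.8045,-0.4263) + (0.6692)·(-0.5942,0.0244,-0.8040) = (-0.1208, 0.5547, -0.8232).
Converting back: φ = atan2(z, √(x²+y²)) = -55.41°, λ = atan2(y, x) = 102.29°.

-55.41°, 102.29°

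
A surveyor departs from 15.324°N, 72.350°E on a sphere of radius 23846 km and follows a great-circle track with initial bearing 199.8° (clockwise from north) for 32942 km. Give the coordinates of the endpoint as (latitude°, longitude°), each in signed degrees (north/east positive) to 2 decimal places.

-57.30°, 34.34°

Angular distance δ = d/R = 32942/23846 = 1.38145 rad; initial bearing θ = 3.4872 rad.
sin φ₂ = sin φ₁ cos δ + cos φ₁ sin δ cos θ = (0.2643)(0.1882) + (0.9644)(0.9821)(-0.9409) = -0.8415, so φ₂ = -57.30°.
Δλ = atan2(sin θ sin δ cos φ₁, cos δ − sin φ₁ sin φ₂) = atan2(-0.3209, 0.4106) = -38.005°.
λ₂ = 72.350° − 38.005° = 34.34°.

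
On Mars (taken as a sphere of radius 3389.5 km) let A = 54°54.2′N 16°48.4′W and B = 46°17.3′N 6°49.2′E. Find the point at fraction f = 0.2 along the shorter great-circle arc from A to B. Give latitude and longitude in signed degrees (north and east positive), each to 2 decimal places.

53.59°, -11.37°

Central angle δ = 0.2997 rad. Interpolating on the sphere with fraction f = 0.2:
P = [sin((1−f)δ)·A + sin(fδ)·B] / sin δ = 0.8043·A + 0.2029·B in Cartesian coordinates,
giving P = (0.5819, -0.1171, 0.8048), i.e. latitude 53.59°, longitude -11.37°.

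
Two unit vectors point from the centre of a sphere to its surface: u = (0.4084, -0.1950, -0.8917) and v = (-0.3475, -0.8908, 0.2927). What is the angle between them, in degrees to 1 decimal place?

u·v = -0.2292; |u| = 1.0000, |v| = 1.0000.
cos θ = (u·v)/(|u||v|) = -0.2292, so θ = 103.3°.

103.3°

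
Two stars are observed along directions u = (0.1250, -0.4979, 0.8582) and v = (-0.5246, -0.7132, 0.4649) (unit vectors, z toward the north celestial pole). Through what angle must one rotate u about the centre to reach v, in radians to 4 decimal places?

0.8114 rad

u·v = 0.6885; |u| = 1.0000, |v| = 1.0000.
cos θ = (u·v)/(|u||v|) = 0.6885, so θ = 0.8114 rad.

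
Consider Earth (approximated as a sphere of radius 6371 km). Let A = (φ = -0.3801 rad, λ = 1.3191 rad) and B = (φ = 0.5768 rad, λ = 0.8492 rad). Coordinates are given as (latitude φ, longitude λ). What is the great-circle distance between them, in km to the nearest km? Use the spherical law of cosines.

6733 km

Let φ₁ = -0.3801 rad, φ₂ = 0.5768 rad, and Δλ = -0.4699 rad.
cos c = sin φ₁ sin φ₂ + cos φ₁ cos φ₂ cos Δλ = (-0.3710)(0.5453) + (0.9286)(0.8382)(0.8916) = 0.49169,
so c = arccos(0.49169) = 1.05677 rad.
Distance = R·c = 6371 × 1.0568 ≈ 6733 km.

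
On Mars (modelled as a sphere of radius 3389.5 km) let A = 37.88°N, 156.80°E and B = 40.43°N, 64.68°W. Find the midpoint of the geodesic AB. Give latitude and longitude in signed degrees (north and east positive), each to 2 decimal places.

The central angle between A and B is δ = 1.6227 rad.
With f = 0.5, the slerp weights are sin((1−f)δ)/sin δ = 0.7262 and sin(fδ)/sin δ = 0.7262.
Weighted sum of the unit vectors: (0.7262)·(-0.7255,0.3109,0.6140) + (0.7262)·(0.3255,-0.6881,0.6485) = (-0.2904, -0.2739, 0.9169).
Converting back: φ = atan2(z, √(x²+y²)) = 66.47°, λ = atan2(y, x) = -136.68°.

66.47°, -136.68°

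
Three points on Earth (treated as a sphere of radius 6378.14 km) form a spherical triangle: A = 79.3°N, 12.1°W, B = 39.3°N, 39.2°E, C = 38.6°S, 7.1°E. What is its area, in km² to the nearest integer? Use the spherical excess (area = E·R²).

Side lengths (central angles): a = 1.4534, b = 2.0669, c = 0.7782 rad; semiperimeter s = 2.1492.
By l'Huilier's theorem, tan(E/4) = √[tan(s/2) tan((s−a)/2) tan((s−b)/2) tan((s−c)/2)], giving spherical excess E = 0.5964 rad.
Area = E·R² = 0.5964 × (6378.14)² ≈ 24261436 km².

24261436 km²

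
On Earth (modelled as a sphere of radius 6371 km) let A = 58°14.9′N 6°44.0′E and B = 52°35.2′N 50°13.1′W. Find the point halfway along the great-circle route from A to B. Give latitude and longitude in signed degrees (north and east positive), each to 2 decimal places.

Central angle δ = 0.5553 rad. Interpolating on the sphere with fraction f = 0.5:
P = [sin((1−f)δ)·A + sin(fδ)·B] / sin δ = 0.5199·A + 0.5199·B in Cartesian coordinates,
giving P = (0.4738, -0.2107, 0.8550), i.e. latitude 58.77°, longitude -23.97°.

58.77°, -23.97°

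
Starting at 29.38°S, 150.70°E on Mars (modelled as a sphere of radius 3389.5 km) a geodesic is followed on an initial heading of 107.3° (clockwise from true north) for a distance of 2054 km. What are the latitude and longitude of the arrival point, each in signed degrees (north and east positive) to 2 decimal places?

Angular distance δ = d/R = 2054/3389.5 = 0.60599 rad; initial bearing θ = 1.8727 rad.
sin φ₂ = sin φ₁ cos δ + cos φ₁ sin δ cos θ = (-0.4906)(0.8219) + (0.8714)(0.5696)(-0.2974) = -0.5508, so φ₂ = -33.42°.
Δλ = atan2(sin θ sin δ cos φ₁, cos δ − sin φ₁ sin φ₂) = atan2(0.4739, 0.5517) = 40.660°.
λ₂ = 150.700° + 40.660° = 191.36° → -168.64° after wrapping to (−180°, 180°].

-33.42°, -168.64°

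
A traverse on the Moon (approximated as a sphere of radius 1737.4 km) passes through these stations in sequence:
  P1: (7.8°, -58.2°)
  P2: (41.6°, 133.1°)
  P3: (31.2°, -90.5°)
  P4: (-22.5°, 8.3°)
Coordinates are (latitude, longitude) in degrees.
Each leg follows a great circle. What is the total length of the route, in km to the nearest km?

10158 km

Leg P1→P2: central angle 2.2606 rad, distance 3927.6 km.
Leg P2→P3: central angle 1.6904 rad, distance 2936.8 km.
Leg P3→P4: central angle 1.8956 rad, distance 3293.4 km.
Total: 3927.6 + 2936.8 + 3293.4 ≈ 10158 km.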